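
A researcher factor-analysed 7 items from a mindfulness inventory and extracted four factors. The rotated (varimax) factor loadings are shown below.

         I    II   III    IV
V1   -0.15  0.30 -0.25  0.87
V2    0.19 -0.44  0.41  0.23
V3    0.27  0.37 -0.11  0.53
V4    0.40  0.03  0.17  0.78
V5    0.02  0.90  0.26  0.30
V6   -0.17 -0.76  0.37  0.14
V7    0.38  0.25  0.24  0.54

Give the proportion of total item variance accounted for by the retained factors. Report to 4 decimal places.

SS loadings by factor: 0.4652, 1.8715, 0.5337, 2.1003; total = 4.9707.
Total variance with 7 standardized items is 7, so the solution explains 4.9707/7 = 0.7101.

0.7101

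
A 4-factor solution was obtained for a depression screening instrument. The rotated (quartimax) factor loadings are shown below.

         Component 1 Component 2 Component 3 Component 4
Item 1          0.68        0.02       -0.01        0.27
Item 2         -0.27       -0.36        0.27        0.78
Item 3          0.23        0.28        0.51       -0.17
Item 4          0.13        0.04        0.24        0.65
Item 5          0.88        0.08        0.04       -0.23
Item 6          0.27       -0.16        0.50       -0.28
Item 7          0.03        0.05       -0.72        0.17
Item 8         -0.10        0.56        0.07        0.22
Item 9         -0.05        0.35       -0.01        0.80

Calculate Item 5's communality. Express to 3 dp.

0.835

h² = 0.88² + 0.08² + 0.04² + (-0.23)² = 0.7744 + 0.0064 + 0.0016 + 0.0529 = 0.8353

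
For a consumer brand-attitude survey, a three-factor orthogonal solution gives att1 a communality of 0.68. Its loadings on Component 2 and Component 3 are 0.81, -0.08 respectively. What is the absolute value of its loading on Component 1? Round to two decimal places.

Under orthogonal rotation h² = Σλ², so λ_Component 1² = h² − (0.6625) = 0.68 − 0.6625 = 0.0175.
|λ| = √0.0175 = 0.1323.

0.13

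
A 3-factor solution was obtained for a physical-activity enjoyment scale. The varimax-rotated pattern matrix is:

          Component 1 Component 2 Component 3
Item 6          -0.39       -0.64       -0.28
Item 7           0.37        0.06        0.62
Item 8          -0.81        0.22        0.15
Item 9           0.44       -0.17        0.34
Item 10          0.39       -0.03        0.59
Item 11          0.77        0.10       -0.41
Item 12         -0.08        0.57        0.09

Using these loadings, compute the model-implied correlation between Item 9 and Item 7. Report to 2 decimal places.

r̂ = Σ λ_i·λ_j across factors = (0.44)(0.37) + (-0.17)(0.06) + (0.34)(0.62)
  = +0.1628 -0.0102 +0.2108 = 0.3634

0.36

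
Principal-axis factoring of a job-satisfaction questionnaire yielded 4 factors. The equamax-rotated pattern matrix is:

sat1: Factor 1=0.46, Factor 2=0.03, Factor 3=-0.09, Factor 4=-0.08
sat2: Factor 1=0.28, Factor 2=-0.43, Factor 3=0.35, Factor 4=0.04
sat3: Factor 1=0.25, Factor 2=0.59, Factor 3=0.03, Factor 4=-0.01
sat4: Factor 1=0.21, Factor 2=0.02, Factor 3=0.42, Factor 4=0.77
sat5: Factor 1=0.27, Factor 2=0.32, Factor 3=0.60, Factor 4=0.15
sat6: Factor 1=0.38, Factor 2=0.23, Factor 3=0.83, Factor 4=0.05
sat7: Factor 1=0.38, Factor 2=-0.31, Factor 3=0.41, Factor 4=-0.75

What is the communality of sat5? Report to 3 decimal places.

0.558

h² = 0.27² + 0.32² + 0.60² + 0.15² = 0.0729 + 0.1024 + 0.3600 + 0.0225 = 0.5578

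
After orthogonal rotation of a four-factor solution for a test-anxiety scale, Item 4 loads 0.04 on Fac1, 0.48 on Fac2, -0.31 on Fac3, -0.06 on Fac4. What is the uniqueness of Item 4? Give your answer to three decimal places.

0.668

h² = 0.04² + 0.48² + (-0.31)² + (-0.06)² = 0.0016 + 0.2304 + 0.0961 + 0.0036 = 0.3317
Uniqueness u² = 1 − h² = 1 − 0.3317 = 0.6683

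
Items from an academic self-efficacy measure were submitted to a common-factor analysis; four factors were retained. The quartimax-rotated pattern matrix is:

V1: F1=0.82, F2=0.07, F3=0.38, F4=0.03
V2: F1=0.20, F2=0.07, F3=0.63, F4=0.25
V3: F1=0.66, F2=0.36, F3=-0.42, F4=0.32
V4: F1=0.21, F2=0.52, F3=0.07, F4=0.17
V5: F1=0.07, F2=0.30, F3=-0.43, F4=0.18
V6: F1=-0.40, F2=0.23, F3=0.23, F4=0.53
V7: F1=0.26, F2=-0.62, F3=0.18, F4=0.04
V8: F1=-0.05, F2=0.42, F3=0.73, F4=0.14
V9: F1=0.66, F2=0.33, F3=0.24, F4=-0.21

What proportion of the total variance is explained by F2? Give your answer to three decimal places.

0.136

SS loadings for F2 = 0.07² + 0.07² + 0.36² + 0.52² + 0.30² + 0.23² + (-0.62)² + 0.42² + 0.33² = 1.2224
Proportion of variance = 1.2224 / 9 = 0.1358.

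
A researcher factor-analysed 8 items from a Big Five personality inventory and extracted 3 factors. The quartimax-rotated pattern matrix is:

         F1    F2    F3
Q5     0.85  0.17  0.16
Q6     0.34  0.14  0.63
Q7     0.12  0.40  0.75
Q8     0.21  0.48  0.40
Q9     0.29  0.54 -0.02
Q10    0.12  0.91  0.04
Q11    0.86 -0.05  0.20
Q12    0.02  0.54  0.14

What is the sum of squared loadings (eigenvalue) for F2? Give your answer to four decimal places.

1.8527

SS loadings for F2 = 0.17² + 0.14² + 0.40² + 0.48² + 0.54² + 0.91² + (-0.05)² + 0.54² = 0.0289 + 0.0196 + 0.1600 + 0.2304 + 0.2916 + 0.8281 + 0.0025 + 0.2916 = 1.8527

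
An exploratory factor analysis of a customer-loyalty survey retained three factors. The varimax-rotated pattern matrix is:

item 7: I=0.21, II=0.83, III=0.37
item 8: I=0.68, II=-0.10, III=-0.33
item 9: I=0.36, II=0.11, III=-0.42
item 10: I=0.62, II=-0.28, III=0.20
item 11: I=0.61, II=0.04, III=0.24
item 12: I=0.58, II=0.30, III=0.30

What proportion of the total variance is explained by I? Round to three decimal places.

SS loadings for I = 0.21² + 0.68² + 0.36² + 0.62² + 0.61² + 0.58² = 1.7290
Proportion of variance = 1.7290 / 6 = 0.2882.

0.288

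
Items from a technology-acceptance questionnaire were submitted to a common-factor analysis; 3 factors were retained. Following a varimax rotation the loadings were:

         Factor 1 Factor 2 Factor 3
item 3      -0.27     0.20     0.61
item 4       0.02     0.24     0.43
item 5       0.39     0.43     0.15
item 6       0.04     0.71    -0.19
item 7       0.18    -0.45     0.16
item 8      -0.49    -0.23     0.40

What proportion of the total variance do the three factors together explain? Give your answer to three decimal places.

Communalities: 0.4850, 0.2429, 0.3595, 0.5418, 0.2605, 0.4530; Σh² = 2.3427.
Total variance with 6 standardized items is 6, so the solution explains 2.3427/6 = 0.3904.

0.390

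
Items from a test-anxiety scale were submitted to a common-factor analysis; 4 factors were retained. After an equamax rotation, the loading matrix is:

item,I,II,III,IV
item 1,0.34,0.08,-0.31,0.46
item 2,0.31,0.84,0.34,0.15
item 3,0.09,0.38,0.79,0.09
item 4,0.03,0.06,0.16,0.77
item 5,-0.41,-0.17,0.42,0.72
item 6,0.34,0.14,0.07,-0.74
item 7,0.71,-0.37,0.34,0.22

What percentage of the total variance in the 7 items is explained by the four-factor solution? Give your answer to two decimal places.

73.74%

Communalities: 0.4297, 0.9398, 0.7847, 0.6230, 0.8918, 0.6877, 0.8050; Σh² = 5.1617.
Total variance with 7 standardized items is 7, so the solution explains 5.1617/7 = 0.7374 = 73.74%.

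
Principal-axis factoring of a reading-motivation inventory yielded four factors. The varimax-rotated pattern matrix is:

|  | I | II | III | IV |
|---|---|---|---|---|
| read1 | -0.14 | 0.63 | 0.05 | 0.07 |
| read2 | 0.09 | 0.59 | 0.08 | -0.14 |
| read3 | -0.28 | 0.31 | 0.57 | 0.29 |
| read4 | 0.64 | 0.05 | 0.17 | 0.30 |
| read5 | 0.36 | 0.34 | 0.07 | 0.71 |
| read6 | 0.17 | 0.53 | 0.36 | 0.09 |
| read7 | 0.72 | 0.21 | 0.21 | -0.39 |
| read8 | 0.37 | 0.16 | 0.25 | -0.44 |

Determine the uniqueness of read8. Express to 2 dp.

0.58

h² = 0.37² + 0.16² + 0.25² + (-0.44)² = 0.1369 + 0.0256 + 0.0625 + 0.1936 = 0.4186
Uniqueness u² = 1 − h² = 1 − 0.4186 = 0.5814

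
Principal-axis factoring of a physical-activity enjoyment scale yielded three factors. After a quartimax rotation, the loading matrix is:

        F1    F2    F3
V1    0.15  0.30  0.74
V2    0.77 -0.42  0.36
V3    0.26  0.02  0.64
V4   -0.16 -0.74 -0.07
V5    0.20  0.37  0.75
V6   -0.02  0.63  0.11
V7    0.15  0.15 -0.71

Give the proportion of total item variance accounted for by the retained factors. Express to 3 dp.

0.616

SS loadings by factor: 0.7715, 1.3707, 2.1704; total = 4.3126.
Total variance with 7 standardized items is 7, so the solution explains 4.3126/7 = 0.6161.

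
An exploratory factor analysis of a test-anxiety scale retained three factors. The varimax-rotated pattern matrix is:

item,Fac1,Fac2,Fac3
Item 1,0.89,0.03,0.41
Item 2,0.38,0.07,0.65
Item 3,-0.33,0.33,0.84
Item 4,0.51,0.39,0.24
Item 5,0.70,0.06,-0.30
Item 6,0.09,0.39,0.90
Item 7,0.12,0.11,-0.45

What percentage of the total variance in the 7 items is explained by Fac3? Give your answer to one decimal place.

35.1%

SS loadings for Fac3 = 0.41² + 0.65² + 0.84² + 0.24² + (-0.30)² + 0.90² + (-0.45)² = 2.4563
With 7 standardized items, total variance = 7. Proportion = 2.4563/7 = 0.3509 → 35.09%.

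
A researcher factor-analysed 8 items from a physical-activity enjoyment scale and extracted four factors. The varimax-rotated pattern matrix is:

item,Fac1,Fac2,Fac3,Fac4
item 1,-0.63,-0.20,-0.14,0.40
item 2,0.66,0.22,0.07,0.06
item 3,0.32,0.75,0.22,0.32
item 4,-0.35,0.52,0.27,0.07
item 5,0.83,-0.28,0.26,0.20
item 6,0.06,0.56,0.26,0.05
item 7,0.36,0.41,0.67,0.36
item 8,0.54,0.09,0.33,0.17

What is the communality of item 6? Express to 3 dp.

h² = 0.06² + 0.56² + 0.26² + 0.05² = 0.0036 + 0.3136 + 0.0676 + 0.0025 = 0.3873

0.387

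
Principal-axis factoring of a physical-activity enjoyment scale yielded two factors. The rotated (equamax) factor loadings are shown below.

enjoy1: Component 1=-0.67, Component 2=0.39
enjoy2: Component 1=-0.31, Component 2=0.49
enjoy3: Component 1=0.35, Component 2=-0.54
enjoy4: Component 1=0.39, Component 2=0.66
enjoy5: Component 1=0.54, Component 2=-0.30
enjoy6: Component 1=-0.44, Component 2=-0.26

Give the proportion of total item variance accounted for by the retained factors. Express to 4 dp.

0.4303

SS loadings by factor: 1.3048, 1.2770; total = 2.5818.
Total variance with 6 standardized items is 6, so the solution explains 2.5818/6 = 0.4303.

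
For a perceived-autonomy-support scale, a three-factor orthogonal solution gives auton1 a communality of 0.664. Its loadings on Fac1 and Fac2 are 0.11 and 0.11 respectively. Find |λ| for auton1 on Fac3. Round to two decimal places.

Under orthogonal rotation h² = Σλ², so λ_Fac3² = h² − (0.0242) = 0.664 − 0.0242 = 0.6398.
|λ| = √0.6398 = 0.7999.

0.80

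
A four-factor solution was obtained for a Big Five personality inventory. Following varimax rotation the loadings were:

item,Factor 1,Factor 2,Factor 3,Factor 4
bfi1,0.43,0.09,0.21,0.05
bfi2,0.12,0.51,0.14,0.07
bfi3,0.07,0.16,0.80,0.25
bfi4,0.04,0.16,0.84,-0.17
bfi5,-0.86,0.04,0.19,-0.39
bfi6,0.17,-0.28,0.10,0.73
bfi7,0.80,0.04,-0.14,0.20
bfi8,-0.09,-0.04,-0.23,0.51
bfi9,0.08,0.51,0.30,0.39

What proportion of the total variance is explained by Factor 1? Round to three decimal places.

SS loadings for Factor 1 = 0.43² + 0.12² + 0.07² + 0.04² + (-0.86)² + 0.17² + 0.80² + (-0.09)² + 0.08² = 1.6288
Proportion of variance = 1.6288 / 9 = 0.1810.

0.181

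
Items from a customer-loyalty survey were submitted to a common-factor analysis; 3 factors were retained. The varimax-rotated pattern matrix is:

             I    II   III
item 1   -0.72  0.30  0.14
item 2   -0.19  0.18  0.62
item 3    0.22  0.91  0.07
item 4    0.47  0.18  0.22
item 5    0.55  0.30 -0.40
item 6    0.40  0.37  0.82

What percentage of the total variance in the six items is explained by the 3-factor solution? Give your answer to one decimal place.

Communalities: 0.6280, 0.4529, 0.8814, 0.3017, 0.5525, 0.9693; Σh² = 3.7858.
Total variance with 6 standardized items is 6, so the solution explains 3.7858/6 = 0.6310 = 63.10%.

63.1%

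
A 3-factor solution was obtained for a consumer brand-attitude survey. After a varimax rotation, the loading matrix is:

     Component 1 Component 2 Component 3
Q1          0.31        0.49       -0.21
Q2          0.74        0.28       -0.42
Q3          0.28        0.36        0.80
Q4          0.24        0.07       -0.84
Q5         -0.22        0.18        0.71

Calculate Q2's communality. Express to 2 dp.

h² = 0.74² + 0.28² + (-0.42)² = 0.5476 + 0.0784 + 0.1764 = 0.8024

0.80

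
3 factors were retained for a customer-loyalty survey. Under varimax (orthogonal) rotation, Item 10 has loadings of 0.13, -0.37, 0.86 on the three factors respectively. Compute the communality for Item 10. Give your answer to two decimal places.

0.89

h² = 0.13² + (-0.37)² + 0.86² = 0.0169 + 0.1369 + 0.7396 = 0.8934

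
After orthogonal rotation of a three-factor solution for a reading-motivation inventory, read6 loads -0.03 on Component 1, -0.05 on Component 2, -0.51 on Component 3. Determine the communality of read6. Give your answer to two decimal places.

h² = (-0.03)² + (-0.05)² + (-0.51)² = 0.0009 + 0.0025 + 0.2601 = 0.2635

0.26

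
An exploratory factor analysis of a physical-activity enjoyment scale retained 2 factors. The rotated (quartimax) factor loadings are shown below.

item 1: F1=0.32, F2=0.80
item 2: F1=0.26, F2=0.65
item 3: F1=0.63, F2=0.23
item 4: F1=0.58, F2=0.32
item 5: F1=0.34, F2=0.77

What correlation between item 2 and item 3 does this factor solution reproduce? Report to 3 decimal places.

r̂ = Σ λ_i·λ_j across factors = (0.26)(0.63) + (0.65)(0.23)
  = +0.1638 +0.1495 = 0.3133

0.313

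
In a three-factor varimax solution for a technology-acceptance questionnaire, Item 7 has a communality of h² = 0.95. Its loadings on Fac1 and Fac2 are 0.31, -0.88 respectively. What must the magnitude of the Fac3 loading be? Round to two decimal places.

0.28

Under orthogonal rotation h² = Σλ², so λ_Fac3² = h² − (0.8705) = 0.95 − 0.8705 = 0.0795.
|λ| = √0.0795 = 0.2820.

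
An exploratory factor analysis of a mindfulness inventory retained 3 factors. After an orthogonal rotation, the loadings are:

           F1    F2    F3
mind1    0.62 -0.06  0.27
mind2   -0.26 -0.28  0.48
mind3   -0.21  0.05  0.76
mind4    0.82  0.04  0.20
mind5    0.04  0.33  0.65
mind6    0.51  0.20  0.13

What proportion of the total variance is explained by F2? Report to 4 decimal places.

SS loadings for F2 = (-0.06)² + (-0.28)² + 0.05² + 0.04² + 0.33² + 0.20² = 0.2350
Proportion of variance = 0.2350 / 6 = 0.0392.

0.0392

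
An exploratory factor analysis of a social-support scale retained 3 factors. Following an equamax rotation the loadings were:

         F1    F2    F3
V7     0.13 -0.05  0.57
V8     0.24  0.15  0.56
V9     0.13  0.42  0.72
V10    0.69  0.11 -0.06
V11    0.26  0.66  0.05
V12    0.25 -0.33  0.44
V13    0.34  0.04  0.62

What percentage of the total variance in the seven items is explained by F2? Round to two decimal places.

10.85%

SS loadings for F2 = (-0.05)² + 0.15² + 0.42² + 0.11² + 0.66² + (-0.33)² + 0.04² = 0.7596
With 7 standardized items, total variance = 7. Proportion = 0.7596/7 = 0.1085 → 10.85%.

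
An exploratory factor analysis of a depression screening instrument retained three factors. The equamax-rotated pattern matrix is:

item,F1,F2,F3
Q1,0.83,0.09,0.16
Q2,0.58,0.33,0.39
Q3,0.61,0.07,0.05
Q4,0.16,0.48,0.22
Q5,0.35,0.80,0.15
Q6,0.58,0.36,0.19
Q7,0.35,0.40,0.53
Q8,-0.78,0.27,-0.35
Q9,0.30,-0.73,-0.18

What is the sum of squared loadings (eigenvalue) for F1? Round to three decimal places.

SS loadings for F1 = 0.83² + 0.58² + 0.61² + 0.16² + 0.35² + 0.58² + 0.35² + (-0.78)² + 0.30² = 0.6889 + 0.3364 + 0.3721 + 0.0256 + 0.1225 + 0.3364 + 0.1225 + 0.6084 + 0.0900 = 2.7028

2.703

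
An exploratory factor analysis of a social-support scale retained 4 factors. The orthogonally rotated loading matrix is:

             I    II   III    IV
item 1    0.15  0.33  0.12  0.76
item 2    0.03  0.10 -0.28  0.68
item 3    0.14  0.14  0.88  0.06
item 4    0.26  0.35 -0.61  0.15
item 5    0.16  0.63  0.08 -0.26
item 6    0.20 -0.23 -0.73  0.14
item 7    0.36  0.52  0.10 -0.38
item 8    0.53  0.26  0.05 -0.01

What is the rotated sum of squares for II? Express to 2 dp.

1.05

SS loadings for II = 0.33² + 0.10² + 0.14² + 0.35² + 0.63² + (-0.23)² + 0.52² + 0.26² = 0.1089 + 0.0100 + 0.0196 + 0.1225 + 0.3969 + 0.0529 + 0.2704 + 0.0676 = 1.0488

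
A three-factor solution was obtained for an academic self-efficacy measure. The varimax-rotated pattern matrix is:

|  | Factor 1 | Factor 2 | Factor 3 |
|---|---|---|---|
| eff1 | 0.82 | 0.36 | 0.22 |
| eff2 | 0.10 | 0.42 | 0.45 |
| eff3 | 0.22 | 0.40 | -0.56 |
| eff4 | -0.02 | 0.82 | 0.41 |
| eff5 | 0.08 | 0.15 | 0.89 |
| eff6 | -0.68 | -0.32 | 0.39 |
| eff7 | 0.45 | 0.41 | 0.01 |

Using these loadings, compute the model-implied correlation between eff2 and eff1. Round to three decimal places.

0.332

r̂ = Σ λ_i·λ_j across factors = (0.10)(0.82) + (0.42)(0.36) + (0.45)(0.22)
  = +0.0820 +0.1512 +0.0990 = 0.3322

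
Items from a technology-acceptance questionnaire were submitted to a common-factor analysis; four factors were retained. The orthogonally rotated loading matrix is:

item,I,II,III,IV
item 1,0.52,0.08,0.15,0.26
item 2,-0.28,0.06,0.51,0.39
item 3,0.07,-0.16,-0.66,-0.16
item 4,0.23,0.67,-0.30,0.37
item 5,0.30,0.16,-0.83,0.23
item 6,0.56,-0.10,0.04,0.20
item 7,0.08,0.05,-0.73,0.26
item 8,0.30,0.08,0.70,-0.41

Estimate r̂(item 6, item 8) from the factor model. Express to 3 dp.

0.106

r̂ = Σ λ_i·λ_j across factors = (0.56)(0.30) + (-0.10)(0.08) + (0.04)(0.70) + (0.20)(-0.41)
  = +0.1680 -0.0080 +0.0280 -0.0820 = 0.1060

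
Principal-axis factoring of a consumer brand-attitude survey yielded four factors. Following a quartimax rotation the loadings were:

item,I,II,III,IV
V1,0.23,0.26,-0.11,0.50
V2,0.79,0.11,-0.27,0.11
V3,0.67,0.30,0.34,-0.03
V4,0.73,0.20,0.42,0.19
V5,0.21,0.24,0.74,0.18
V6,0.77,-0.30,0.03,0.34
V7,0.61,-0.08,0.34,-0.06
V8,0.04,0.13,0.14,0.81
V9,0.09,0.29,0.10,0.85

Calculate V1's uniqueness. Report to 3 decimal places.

h² = 0.23² + 0.26² + (-0.11)² + 0.50² = 0.0529 + 0.0676 + 0.0121 + 0.2500 = 0.3826
Uniqueness u² = 1 − h² = 1 − 0.3826 = 0.6174

0.617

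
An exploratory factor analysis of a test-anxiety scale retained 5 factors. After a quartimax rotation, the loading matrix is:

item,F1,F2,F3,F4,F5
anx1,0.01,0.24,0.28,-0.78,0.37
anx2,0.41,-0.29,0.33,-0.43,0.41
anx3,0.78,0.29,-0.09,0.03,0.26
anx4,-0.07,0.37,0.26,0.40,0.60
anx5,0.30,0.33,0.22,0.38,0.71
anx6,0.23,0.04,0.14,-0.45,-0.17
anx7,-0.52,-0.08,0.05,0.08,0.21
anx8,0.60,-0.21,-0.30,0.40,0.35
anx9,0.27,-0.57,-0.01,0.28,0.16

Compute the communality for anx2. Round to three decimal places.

0.714

h² = 0.41² + (-0.29)² + 0.33² + (-0.43)² + 0.41² = 0.1681 + 0.0841 + 0.1089 + 0.1849 + 0.1681 = 0.7141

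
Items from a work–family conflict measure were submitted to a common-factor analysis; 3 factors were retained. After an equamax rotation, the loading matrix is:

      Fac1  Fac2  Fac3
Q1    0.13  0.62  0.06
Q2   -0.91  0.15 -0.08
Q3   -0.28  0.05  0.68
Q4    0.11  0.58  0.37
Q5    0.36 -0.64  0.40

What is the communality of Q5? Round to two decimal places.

h² = 0.36² + (-0.64)² + 0.40² = 0.1296 + 0.4096 + 0.1600 = 0.6992

0.70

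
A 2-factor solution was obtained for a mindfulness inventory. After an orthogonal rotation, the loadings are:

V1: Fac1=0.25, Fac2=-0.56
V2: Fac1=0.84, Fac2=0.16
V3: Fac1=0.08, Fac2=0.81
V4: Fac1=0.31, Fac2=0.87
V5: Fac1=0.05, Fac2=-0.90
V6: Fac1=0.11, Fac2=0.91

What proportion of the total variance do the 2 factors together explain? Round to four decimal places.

SS loadings by factor: 0.8852, 3.3903; total = 4.2755.
Total variance with 6 standardized items is 6, so the solution explains 4.2755/6 = 0.7126.

0.7126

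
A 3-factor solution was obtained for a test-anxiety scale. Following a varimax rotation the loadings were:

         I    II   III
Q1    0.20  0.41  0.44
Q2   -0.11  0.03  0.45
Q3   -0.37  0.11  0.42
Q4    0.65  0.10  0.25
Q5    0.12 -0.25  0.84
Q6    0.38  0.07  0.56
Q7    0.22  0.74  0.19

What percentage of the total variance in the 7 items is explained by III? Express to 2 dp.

SS loadings for III = 0.44² + 0.45² + 0.42² + 0.25² + 0.84² + 0.56² + 0.19² = 1.6903
With 7 standardized items, total variance = 7. Proportion = 1.6903/7 = 0.2415 → 24.15%.

24.15%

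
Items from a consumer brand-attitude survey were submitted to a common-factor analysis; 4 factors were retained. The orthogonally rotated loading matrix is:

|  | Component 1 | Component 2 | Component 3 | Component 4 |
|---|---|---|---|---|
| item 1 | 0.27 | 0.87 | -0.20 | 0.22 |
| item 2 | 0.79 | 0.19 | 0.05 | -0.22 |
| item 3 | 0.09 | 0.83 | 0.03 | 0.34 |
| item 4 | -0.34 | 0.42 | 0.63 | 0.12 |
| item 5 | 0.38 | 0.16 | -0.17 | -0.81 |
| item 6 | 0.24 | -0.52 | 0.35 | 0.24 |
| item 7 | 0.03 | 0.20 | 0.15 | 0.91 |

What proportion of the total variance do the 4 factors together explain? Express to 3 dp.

0.772

SS loadings by factor: 1.0236, 1.9943, 0.6142, 1.7686; total = 5.4007.
Total variance with 7 standardized items is 7, so the solution explains 5.4007/7 = 0.7715.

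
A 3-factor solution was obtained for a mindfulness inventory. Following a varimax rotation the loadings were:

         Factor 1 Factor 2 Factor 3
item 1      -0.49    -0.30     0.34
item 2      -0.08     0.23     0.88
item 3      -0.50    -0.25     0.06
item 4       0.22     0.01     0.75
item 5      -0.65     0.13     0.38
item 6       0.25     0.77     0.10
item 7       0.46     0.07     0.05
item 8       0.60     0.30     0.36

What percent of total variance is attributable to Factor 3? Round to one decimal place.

21.8%

SS loadings for Factor 3 = 0.34² + 0.88² + 0.06² + 0.75² + 0.38² + 0.10² + 0.05² + 0.36² = 1.7426
With 8 standardized items, total variance = 8. Proportion = 1.7426/8 = 0.2178 → 21.78%.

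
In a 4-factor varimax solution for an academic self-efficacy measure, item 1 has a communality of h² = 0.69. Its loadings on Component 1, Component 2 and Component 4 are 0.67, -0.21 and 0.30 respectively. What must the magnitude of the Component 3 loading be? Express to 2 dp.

0.33

Under orthogonal rotation h² = Σλ², so λ_Component 3² = h² − (0.5830) = 0.69 − 0.5830 = 0.1070.
|λ| = √0.1070 = 0.3271.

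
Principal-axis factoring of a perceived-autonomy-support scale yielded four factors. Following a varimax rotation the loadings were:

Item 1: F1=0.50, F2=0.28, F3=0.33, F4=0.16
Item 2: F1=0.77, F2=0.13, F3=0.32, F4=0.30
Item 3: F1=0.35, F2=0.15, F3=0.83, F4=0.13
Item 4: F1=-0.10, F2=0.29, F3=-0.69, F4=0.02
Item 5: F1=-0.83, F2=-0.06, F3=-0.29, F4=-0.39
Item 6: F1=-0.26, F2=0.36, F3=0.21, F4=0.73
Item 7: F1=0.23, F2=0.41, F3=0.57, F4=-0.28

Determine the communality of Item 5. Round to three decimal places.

h² = (-0.83)² + (-0.06)² + (-0.29)² + (-0.39)² = 0.6889 + 0.0036 + 0.0841 + 0.1521 = 0.9287

0.929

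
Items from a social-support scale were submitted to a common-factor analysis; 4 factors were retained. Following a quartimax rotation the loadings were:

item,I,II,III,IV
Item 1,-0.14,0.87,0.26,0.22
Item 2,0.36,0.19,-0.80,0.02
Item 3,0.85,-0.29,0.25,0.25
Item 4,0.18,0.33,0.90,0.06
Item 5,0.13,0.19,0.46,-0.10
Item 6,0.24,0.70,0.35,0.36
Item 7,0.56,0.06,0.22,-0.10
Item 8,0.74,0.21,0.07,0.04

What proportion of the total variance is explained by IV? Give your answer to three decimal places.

0.033

SS loadings for IV = 0.22² + 0.02² + 0.25² + 0.06² + (-0.10)² + 0.36² + (-0.10)² + 0.04² = 0.2661
Proportion of variance = 0.2661 / 8 = 0.0333.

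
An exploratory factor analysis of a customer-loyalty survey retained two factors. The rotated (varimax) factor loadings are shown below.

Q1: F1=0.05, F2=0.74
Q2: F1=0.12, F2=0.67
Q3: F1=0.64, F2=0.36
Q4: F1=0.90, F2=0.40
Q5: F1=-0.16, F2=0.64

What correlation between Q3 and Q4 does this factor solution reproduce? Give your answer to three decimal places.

0.720

r̂ = Σ λ_i·λ_j across factors = (0.64)(0.90) + (0.36)(0.40)
  = +0.5760 +0.1440 = 0.7200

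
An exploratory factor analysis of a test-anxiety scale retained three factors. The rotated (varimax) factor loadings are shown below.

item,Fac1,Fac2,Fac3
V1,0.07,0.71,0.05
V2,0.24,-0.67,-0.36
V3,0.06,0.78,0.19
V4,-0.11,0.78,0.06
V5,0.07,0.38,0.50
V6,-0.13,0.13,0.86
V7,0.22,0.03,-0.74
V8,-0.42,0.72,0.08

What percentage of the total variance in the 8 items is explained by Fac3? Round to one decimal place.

SS loadings for Fac3 = 0.05² + (-0.36)² + 0.19² + 0.06² + 0.50² + 0.86² + (-0.74)² + 0.08² = 1.7154
With 8 standardized items, total variance = 8. Proportion = 1.7154/8 = 0.2144 → 21.44%.

21.4%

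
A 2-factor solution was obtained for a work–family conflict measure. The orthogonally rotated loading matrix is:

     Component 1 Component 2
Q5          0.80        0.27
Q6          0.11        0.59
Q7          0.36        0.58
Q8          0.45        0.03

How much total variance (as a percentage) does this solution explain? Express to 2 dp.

Communalities: 0.7129, 0.3602, 0.4660, 0.2034; Σh² = 1.7425.
Total variance with 4 standardized items is 4, so the solution explains 1.7425/4 = 0.4356 = 43.56%.

43.56%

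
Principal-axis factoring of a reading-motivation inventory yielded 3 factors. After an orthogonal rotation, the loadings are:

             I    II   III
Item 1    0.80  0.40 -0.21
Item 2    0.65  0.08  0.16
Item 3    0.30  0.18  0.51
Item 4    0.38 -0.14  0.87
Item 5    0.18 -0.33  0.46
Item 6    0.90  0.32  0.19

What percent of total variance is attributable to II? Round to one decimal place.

SS loadings for II = 0.40² + 0.08² + 0.18² + (-0.14)² + (-0.33)² + 0.32² = 0.4297
With 6 standardized items, total variance = 6. Proportion = 0.4297/6 = 0.0716 → 7.16%.

7.2%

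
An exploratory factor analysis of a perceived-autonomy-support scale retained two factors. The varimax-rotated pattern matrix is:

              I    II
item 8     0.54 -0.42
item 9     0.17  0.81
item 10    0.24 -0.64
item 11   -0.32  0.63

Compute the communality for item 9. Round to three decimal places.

0.685

h² = 0.17² + 0.81² = 0.0289 + 0.6561 = 0.6850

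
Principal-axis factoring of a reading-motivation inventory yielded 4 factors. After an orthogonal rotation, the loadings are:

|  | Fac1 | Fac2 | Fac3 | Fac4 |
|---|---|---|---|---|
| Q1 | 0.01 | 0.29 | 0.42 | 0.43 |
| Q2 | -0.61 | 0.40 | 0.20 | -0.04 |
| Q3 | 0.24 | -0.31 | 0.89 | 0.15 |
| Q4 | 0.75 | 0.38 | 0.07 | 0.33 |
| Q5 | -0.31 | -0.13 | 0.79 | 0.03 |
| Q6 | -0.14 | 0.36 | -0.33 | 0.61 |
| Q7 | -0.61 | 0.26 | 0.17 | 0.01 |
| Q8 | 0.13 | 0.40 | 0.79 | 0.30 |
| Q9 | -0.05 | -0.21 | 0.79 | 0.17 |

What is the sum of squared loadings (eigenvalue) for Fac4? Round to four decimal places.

0.8099

SS loadings for Fac4 = 0.43² + (-0.04)² + 0.15² + 0.33² + 0.03² + 0.61² + 0.01² + 0.30² + 0.17² = 0.1849 + 0.0016 + 0.0225 + 0.1089 + 0.0009 + 0.3721 + 0.0001 + 0.0900 + 0.0289 = 0.8099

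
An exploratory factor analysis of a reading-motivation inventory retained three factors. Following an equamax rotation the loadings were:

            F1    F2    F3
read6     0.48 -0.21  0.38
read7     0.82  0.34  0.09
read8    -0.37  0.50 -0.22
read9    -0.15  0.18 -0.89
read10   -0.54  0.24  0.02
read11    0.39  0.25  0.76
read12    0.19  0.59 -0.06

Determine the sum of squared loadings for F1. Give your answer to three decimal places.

1.542

SS loadings for F1 = 0.48² + 0.82² + (-0.37)² + (-0.15)² + (-0.54)² + 0.39² + 0.19² = 0.2304 + 0.6724 + 0.1369 + 0.0225 + 0.2916 + 0.1521 + 0.0361 = 1.5420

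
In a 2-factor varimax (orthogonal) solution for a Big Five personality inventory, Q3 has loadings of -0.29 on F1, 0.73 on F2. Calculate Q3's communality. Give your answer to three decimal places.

h² = (-0.29)² + 0.73² = 0.0841 + 0.5329 = 0.6170

0.617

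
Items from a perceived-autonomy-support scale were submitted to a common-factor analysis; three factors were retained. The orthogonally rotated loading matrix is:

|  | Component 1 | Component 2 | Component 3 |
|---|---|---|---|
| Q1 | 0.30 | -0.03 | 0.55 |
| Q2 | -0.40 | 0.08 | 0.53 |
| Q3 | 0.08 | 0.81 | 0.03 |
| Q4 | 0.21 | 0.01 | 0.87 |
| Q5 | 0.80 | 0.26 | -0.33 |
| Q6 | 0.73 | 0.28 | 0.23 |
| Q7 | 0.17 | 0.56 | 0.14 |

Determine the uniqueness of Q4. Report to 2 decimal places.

0.20

h² = 0.21² + 0.01² + 0.87² = 0.0441 + 0.0001 + 0.7569 = 0.8011
Uniqueness u² = 1 − h² = 1 − 0.8011 = 0.1989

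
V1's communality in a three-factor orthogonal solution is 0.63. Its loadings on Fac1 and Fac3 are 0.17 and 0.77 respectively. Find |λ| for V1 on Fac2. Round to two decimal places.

Under orthogonal rotation h² = Σλ², so λ_Fac2² = h² − (0.6218) = 0.63 − 0.6218 = 0.0082.
|λ| = √0.0082 = 0.0906.

0.09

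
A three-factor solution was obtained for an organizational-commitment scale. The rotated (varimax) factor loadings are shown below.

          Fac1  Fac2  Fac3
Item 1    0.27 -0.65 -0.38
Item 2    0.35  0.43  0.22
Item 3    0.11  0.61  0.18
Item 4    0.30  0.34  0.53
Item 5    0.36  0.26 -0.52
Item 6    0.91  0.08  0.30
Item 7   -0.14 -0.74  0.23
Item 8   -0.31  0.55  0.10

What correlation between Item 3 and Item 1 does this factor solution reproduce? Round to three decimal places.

-0.435

r̂ = Σ λ_i·λ_j across factors = (0.11)(0.27) + (0.61)(-0.65) + (0.18)(-0.38)
  = +0.0297 -0.3965 -0.0684 = -0.4352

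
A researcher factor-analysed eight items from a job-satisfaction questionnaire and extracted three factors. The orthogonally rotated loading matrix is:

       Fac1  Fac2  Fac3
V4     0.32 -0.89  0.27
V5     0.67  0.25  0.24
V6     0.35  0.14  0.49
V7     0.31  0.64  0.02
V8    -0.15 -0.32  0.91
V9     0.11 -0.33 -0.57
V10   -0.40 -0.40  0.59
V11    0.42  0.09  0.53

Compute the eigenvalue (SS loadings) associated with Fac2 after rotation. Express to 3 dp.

SS loadings for Fac2 = (-0.89)² + 0.25² + 0.14² + 0.64² + (-0.32)² + (-0.33)² + (-0.40)² + 0.09² = 0.7921 + 0.0625 + 0.0196 + 0.4096 + 0.1024 + 0.1089 + 0.1600 + 0.0081 = 1.6632

1.663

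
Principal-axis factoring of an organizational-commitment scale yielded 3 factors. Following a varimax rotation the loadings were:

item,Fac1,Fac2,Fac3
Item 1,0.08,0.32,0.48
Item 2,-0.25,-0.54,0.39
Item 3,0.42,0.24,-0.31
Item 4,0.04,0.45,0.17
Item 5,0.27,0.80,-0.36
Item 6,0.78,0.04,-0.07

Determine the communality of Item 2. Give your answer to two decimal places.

0.51

h² = (-0.25)² + (-0.54)² + 0.39² = 0.0625 + 0.2916 + 0.1521 = 0.5062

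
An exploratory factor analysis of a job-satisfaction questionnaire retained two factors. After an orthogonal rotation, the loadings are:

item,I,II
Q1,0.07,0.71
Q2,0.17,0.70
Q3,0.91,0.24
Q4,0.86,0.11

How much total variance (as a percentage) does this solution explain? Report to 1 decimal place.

Communalities: 0.5090, 0.5189, 0.8857, 0.7517; Σh² = 2.6653.
Total variance with 4 standardized items is 4, so the solution explains 2.6653/4 = 0.6663 = 66.63%.

66.6%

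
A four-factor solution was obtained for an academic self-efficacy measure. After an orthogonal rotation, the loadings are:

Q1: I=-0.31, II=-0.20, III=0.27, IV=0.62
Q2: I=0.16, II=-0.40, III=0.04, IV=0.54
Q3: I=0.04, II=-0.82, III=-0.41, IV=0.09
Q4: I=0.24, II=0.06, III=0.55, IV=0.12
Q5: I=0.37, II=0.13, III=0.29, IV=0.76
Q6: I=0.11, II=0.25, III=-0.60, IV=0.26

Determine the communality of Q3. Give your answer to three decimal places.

0.850

h² = 0.04² + (-0.82)² + (-0.41)² + 0.09² = 0.0016 + 0.6724 + 0.1681 + 0.0081 = 0.8502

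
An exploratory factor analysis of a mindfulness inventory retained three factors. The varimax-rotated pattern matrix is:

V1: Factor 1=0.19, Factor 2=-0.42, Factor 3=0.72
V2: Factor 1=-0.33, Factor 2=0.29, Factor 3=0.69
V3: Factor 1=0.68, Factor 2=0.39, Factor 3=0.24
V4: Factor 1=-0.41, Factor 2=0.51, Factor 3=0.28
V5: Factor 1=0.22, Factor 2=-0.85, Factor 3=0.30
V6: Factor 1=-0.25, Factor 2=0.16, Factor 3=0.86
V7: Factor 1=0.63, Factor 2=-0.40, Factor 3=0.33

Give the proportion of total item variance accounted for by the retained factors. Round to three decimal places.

0.705

Communalities: 0.7309, 0.6691, 0.6721, 0.5066, 0.8609, 0.8277, 0.6658; Σh² = 4.9331.
Total variance with 7 standardized items is 7, so the solution explains 4.9331/7 = 0.7047.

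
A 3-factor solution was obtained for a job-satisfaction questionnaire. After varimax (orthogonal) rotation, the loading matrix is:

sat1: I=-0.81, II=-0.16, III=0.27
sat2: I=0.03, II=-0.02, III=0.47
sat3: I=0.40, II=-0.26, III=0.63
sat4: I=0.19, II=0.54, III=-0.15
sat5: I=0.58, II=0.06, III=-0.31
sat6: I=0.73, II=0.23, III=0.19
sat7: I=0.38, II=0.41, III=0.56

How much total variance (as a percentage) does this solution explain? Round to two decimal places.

51.94%

Communalities: 0.7546, 0.2222, 0.6245, 0.3502, 0.4361, 0.6219, 0.6261; Σh² = 3.6356.
Total variance with 7 standardized items is 7, so the solution explains 3.6356/7 = 0.5194 = 51.94%.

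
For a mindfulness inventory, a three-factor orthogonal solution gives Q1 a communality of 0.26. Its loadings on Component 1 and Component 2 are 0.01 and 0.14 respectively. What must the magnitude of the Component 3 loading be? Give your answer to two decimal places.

0.49

Under orthogonal rotation h² = Σλ², so λ_Component 3² = h² − (0.0197) = 0.26 − 0.0197 = 0.2403.
|λ| = √0.2403 = 0.4902.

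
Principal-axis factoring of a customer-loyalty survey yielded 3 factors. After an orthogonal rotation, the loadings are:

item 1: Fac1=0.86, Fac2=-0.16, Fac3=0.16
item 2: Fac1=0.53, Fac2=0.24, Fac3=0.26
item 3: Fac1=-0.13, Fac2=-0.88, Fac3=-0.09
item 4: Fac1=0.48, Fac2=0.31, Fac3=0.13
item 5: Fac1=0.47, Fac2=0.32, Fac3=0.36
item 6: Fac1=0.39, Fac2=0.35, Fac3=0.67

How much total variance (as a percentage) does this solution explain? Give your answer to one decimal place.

SS loadings by factor: 1.6408, 1.1786, 0.6967; total = 3.5161.
Total variance with 6 standardized items is 6, so the solution explains 3.5161/6 = 0.5860 = 58.60%.

58.6%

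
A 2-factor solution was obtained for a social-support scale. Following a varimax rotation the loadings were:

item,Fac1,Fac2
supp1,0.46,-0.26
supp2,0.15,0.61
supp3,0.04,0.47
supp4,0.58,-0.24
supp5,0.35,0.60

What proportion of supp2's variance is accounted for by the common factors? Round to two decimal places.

0.39

h² = 0.15² + 0.61² = 0.0225 + 0.3721 = 0.3946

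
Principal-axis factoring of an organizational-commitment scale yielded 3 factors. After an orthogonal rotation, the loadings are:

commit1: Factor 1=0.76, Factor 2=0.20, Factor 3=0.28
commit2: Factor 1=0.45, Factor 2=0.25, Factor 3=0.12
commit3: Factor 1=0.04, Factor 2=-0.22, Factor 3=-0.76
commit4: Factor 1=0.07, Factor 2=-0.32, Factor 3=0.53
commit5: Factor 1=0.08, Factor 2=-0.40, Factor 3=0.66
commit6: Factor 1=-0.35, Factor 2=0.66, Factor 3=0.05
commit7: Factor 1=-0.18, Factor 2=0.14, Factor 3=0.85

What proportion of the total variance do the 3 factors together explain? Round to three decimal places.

0.561

Communalities: 0.6960, 0.2794, 0.6276, 0.3882, 0.6020, 0.5606, 0.7745; Σh² = 3.9283.
Total variance with 7 standardized items is 7, so the solution explains 3.9283/7 = 0.5612.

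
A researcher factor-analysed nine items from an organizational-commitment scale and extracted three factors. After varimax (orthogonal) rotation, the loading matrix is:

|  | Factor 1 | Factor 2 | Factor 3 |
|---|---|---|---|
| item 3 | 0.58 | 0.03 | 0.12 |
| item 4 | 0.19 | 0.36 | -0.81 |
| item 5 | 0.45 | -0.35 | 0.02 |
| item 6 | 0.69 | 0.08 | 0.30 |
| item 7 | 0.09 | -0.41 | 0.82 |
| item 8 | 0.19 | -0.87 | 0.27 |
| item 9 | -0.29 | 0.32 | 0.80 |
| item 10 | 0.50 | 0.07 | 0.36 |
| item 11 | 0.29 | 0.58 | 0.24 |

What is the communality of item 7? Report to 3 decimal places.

0.849

h² = 0.09² + (-0.41)² + 0.82² = 0.0081 + 0.1681 + 0.6724 = 0.8486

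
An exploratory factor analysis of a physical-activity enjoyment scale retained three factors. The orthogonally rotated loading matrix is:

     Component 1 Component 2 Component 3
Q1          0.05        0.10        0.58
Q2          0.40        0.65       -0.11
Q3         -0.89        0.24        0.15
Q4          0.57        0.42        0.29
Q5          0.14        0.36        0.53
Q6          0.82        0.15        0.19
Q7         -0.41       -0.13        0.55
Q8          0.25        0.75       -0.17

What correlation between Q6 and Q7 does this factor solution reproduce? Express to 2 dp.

-0.25

r̂ = Σ λ_i·λ_j across factors = (0.82)(-0.41) + (0.15)(-0.13) + (0.19)(0.55)
  = -0.3362 -0.0195 +0.1045 = -0.2512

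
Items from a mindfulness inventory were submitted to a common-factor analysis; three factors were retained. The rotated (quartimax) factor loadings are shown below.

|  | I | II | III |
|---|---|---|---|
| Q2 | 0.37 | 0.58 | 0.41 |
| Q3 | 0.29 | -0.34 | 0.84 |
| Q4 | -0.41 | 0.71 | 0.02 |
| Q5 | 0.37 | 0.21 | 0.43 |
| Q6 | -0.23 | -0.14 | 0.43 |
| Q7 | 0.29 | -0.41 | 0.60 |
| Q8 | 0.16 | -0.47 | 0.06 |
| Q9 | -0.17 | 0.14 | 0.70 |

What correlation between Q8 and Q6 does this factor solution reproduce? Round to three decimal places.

r̂ = Σ λ_i·λ_j across factors = (0.16)(-0.23) + (-0.47)(-0.14) + (0.06)(0.43)
  = -0.0368 +0.0658 +0.0258 = 0.0548

0.055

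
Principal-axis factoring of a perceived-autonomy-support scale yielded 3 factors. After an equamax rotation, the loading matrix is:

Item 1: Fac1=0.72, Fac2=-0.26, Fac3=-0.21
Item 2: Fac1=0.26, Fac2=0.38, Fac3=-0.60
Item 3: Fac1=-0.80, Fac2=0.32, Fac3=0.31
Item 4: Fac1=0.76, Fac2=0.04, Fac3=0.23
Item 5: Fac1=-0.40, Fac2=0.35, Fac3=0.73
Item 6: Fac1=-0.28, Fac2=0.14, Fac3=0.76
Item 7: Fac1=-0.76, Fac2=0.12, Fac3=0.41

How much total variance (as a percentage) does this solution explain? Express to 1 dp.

70.3%

SS loadings by factor: 2.6196, 0.4725, 1.8317; total = 4.9238.
Total variance with 7 standardized items is 7, so the solution explains 4.9238/7 = 0.7034 = 70.34%.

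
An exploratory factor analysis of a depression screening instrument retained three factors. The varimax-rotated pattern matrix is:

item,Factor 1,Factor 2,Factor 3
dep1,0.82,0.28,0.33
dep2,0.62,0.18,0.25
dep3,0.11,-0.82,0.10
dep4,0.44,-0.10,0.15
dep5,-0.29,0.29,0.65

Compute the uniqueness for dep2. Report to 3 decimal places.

0.521

h² = 0.62² + 0.18² + 0.25² = 0.3844 + 0.0324 + 0.0625 = 0.4793
Uniqueness u² = 1 − h² = 1 − 0.4793 = 0.5207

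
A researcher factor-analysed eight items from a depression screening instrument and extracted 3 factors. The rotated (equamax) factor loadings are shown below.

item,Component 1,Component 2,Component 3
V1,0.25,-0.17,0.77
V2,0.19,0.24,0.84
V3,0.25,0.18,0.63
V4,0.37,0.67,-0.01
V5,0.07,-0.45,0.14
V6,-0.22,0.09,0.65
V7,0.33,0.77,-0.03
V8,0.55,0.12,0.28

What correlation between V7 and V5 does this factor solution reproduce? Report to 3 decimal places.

-0.328

r̂ = Σ λ_i·λ_j across factors = (0.33)(0.07) + (0.77)(-0.45) + (-0.03)(0.14)
  = +0.0231 -0.3465 -0.0042 = -0.3276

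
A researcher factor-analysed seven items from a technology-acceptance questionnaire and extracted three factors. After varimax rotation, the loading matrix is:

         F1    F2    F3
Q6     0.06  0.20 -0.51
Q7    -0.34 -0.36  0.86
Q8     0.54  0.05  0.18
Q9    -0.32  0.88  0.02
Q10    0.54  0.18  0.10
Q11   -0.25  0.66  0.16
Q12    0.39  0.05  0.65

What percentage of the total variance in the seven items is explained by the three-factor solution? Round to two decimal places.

56.10%

Communalities: 0.3037, 0.9848, 0.3265, 0.8772, 0.3340, 0.5237, 0.5771; Σh² = 3.9270.
Total variance with 7 standardized items is 7, so the solution explains 3.9270/7 = 0.5610 = 56.10%.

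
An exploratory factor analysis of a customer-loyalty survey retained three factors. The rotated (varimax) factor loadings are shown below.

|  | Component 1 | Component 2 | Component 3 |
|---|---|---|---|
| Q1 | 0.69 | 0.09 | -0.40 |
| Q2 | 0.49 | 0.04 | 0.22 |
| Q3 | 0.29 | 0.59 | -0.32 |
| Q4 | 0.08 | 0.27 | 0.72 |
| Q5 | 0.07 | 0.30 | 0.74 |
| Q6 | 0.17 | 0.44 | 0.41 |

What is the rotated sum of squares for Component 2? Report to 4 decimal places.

SS loadings for Component 2 = 0.09² + 0.04² + 0.59² + 0.27² + 0.30² + 0.44² = 0.0081 + 0.0016 + 0.3481 + 0.0729 + 0.0900 + 0.1936 = 0.7143

0.7143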